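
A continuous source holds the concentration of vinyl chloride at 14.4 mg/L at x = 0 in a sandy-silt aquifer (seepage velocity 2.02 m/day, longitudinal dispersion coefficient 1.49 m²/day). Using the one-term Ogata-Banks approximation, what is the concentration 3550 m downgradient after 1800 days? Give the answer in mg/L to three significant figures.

For a continuous step input, C/C₀ ≈ ½·erfc((x−vt)/(2√(Dt))).
vt = 2.02 × 1800 = 3636 m and 2√(Dt) = 2√(1.49 × 1800) = 103.6 m.
Argument (x−vt)/(2√(Dt)) = (3550 − 3636)/103.6 = -0.8301; ½·erfc(-0.8301) = 0.8798.
C = 14.4 × 0.8798 = 12.7 mg/L.

12.7 mg/L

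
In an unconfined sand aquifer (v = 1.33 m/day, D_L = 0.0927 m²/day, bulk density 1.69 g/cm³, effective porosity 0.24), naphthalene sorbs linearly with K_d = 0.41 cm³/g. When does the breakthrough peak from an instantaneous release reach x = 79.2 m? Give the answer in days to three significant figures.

231 days

Retardation factor R = 1 + ρ_b·K_d/n = 1 + 1.69 × 0.41/0.24 = 3.887.
Sorption retards both mechanisms: v_R = v/R = 0.3422 m/day, D_R = D/R = 0.02385 m²/day.
Peak time from v_R²t² + 2D_R t − x² = 0: t = (√(D_R² + v_R²x²) − D_R)/v_R².
√(D_R² + v_R²x²) = √(0.02385² + 0.3422² × 79.2²) = 27.10; v_R² = 0.1171.
t = (27.10 − 0.02385)/0.1171 = 231 days.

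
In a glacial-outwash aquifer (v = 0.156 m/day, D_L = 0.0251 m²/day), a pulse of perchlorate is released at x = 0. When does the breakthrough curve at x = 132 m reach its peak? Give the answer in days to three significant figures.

For the 1D instantaneous-source solution, setting ∂C/∂t = 0 at fixed x gives v²t² + 2Dt − x² = 0, so t = (√(D² + v²x²) − D)/v².
√(D² + v²x²) = √(0.0251² + 0.156² × 132²) = 20.59; v² = 0.024336.
t = (20.59 − 0.0251)/0.024336 = 845 days (vs. the pure-advection estimate x/v = 846 d).

845 days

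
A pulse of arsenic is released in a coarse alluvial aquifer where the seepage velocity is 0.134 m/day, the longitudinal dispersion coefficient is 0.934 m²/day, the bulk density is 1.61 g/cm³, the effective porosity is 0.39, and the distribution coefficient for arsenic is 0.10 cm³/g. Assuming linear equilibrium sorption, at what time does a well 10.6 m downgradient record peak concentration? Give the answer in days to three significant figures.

60.3 days

Retardation factor R = 1 + ρ_b·K_d/n = 1 + 1.61 × 0.10/0.39 = 1.413.
Sorption retards both mechanisms: v_R = v/R = 0.09483 m/day, D_R = D/R = 0.6610 m²/day.
Peak time from v_R²t² + 2D_R t − x² = 0: t = (√(D_R² + v_R²x²) − D_R)/v_R².
√(D_R² + v_R²x²) = √(0.6610² + 0.09483² × 10.6²) = 1.203; v_R² = 0.008993.
t = (1.203 − 0.6610)/0.008993 = 60.3 days.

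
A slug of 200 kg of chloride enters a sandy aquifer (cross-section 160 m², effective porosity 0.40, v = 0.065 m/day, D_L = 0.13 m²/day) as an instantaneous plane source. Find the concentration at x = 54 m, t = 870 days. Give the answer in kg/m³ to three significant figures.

0.0817 kg/m³

For an instantaneous plane source, C(x,t) = M/(n_e·A·√(4πDt)) · exp(−(x−vt)²/(4Dt)), with n_e·A the pore (flow) area.
Plume center vt = 0.065 × 870 = 56.55 m, so the well at 54 m is 2.55 m upgradient of the peak.
√(4πDt) = 37.70 m, giving peak height M/(n_e·A·√(4πDt)) = 200/(0.40 × 160 × 37.70) = 0.08289 kg/m³.
(x−vt)²/(4Dt) = (-2.55)²/(4 × 0.13 × 870) = 0.01437; exp(−0.01437) = 0.9857.
C = 0.08289 × 0.9857 = 0.0817 kg/m³.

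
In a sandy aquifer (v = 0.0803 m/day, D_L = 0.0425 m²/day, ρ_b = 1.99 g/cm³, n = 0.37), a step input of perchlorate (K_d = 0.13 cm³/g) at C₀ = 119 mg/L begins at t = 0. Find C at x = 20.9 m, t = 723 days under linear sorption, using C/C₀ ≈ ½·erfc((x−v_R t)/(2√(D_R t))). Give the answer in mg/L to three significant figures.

Retardation factor R = 1 + ρ_b·K_d/n = 1 + 1.99 × 0.13/0.37 = 1.699.
Sorption retards both mechanisms: v_R = v/R = 0.04726 m/day, D_R = D/R = 0.02501 m²/day.
v_R·t = 0.04726 × 723 = 34.16898 m; 2√(D_R t) = 8.505 m; argument = (20.9 − 34.16898)/8.505 = -1.560.
C = C₀ × ½·erfc(-1.560) = 119 × 0.9863 = 117 mg/L.

117 mg/L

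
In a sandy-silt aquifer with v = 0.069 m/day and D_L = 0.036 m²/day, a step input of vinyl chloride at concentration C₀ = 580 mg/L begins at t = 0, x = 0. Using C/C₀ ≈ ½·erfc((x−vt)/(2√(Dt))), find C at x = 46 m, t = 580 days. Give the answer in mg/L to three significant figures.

103 mg/L

For a continuous step input, C/C₀ ≈ ½·erfc((x−vt)/(2√(Dt))).
vt = 0.069 × 580 = 40.02 m and 2√(Dt) = 2√(0.036 × 580) = 9.139 m.
Argument (x−vt)/(2√(Dt)) = (46 − 40.02)/9.139 = 0.6543; ½·erfc(0.6543) = 0.1774.
C = 580 × 0.1774 = 103 mg/L.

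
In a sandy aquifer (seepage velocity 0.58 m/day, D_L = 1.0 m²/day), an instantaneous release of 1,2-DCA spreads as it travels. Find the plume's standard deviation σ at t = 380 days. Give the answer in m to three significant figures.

Dispersive spreading gives a Gaussian with σ² = 2Dt; advection only shifts the center.
σ = √(2 × 1.0 × 380) = 27.6 m.

27.6 m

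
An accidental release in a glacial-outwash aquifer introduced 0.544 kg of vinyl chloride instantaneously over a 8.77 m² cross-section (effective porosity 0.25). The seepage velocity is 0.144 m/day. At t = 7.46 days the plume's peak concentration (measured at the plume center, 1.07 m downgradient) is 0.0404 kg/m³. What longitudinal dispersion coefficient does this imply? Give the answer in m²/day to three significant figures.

0.402 m²/day

At the plume center C_max = M/(n_e·A·√(4πDt)), so D = M²/(4πt·(n_e·A·C_max)²).
n_e·A·C_max = 0.25 × 8.77 × 0.0404 = 0.08858 kg/m.
D = 0.544²/(4π × 7.46 × 0.08858²) = 0.402 m²/day.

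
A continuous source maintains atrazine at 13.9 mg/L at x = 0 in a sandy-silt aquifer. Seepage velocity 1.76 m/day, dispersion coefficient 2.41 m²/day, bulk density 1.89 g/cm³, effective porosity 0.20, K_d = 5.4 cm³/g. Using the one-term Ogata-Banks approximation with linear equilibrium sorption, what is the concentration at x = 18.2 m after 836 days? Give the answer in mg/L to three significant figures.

Retardation factor R = 1 + ρ_b·K_d/n = 1 + 1.89 × 5.4/0.20 = 52.03.
Sorption retards both mechanisms: v_R = v/R = 0.03383 m/day, D_R = D/R = 0.04632 m²/day.
v_R·t = 0.03383 × 836 = 28.28188 m; 2√(D_R t) = 12.45 m; argument = (18.2 − 28.28188)/12.45 = -0.8098.
C = C₀ × ½·erfc(-0.8098) = 13.9 × 0.8739 = 12.1 mg/L.

12.1 mg/L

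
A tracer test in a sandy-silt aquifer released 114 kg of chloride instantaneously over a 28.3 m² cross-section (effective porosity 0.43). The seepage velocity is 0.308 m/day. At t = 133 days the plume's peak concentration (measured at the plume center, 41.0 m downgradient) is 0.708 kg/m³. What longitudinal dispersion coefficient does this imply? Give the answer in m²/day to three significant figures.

At the plume center C_max = M/(n_e·A·√(4πDt)), so D = M²/(4πt·(n_e·A·C_max)²).
n_e·A·C_max = 0.43 × 28.3 × 0.708 = 8.616 kg/m.
D = 114²/(4π × 133 × 8.616²) = 0.105 m²/day.

0.105 m²/day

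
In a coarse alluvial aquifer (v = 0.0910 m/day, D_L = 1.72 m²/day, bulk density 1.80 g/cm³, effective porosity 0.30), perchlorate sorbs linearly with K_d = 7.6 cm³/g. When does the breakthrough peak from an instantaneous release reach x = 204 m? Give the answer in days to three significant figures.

Retardation factor R = 1 + ρ_b·K_d/n = 1 + 1.80 × 7.6/0.30 = 46.60.
Sorption retards both mechanisms: v_R = v/R = 0.001953 m/day, D_R = D/R = 0.03691 m²/day.
Peak time from v_R²t² + 2D_R t − x² = 0: t = (√(D_R² + v_R²x²) − D_R)/v_R².
√(D_R² + v_R²x²) = √(0.03691² + 0.001953² × 204²) = 0.4001; v_R² = 3.814e-06.
t = (0.4001 − 0.03691)/3.814e-06 = 95200 days.

95200 days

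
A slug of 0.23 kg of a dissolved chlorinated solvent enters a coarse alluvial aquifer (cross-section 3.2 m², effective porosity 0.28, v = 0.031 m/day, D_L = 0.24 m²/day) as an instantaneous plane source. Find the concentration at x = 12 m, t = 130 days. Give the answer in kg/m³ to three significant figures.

For an instantaneous plane source, C(x,t) = M/(n_e·A·√(4πDt)) · exp(−(x−vt)²/(4Dt)), with n_e·A the pore (flow) area.
Plume center vt = 0.031 × 130 = 4.03 m, so the well at 12 m is 7.97 m downgradient of the peak.
√(4πDt) = 19.80 m, giving peak height M/(n_e·A·√(4πDt)) = 0.23/(0.28 × 3.2 × 19.80) = 0.01296 kg/m³.
(x−vt)²/(4Dt) = (7.97)²/(4 × 0.24 × 130) = 0.5090; exp(−0.5090) = 0.6011.
C = 0.01296 × 0.6011 = 0.00779 kg/m³.

0.00779 kg/m³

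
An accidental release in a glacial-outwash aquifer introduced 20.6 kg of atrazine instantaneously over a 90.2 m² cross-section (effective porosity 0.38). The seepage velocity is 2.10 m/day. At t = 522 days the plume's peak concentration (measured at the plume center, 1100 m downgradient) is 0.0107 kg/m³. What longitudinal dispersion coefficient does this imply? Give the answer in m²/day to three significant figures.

At the plume center C_max = M/(n_e·A·√(4πDt)), so D = M²/(4πt·(n_e·A·C_max)²).
n_e·A·C_max = 0.38 × 90.2 × 0.0107 = 0.3668 kg/m.
D = 20.6²/(4π × 522 × 0.3668²) = 0.481 m²/day.

0.481 m²/day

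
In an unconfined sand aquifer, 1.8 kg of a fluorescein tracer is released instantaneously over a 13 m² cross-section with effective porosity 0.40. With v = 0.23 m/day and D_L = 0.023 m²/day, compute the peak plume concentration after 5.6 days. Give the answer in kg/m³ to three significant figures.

0.272 kg/m³

The peak of an instantaneous 1D plume sits at x = vt; there the Gaussian factor is 1 and C_max = M/(n_e·A·√(4πDt)), where n_e·A is the pore area the mass is dissolved in.
√(4πDt) = √(4π × 0.023 × 5.6) = 1.272 m, so C_max = 1.8/(0.40 × 13 × 1.272) = 0.272 kg/m³.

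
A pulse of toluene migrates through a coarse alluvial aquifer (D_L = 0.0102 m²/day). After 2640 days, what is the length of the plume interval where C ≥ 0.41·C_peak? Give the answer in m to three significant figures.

The plume is Gaussian with σ = √(2Dt) = √(2 × 0.0102 × 2640) = 7.339 m.
C/C_peak = exp(−Δx²/(2σ²)) = 0.41 ⇒ Δx = σ·√(−2 ln 0.41) = 7.339 × 1.335 = 9.798 m.
Width = 2Δx = 19.6 m.

19.6 m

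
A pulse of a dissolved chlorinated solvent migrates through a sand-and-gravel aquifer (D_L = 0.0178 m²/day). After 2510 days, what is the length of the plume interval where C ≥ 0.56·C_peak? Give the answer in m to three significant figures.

20.4 m

The plume is Gaussian with σ = √(2Dt) = √(2 × 0.0178 × 2510) = 9.453 m.
C/C_peak = exp(−Δx²/(2σ²)) = 0.56 ⇒ Δx = σ·√(−2 ln 0.56) = 9.453 × 1.077 = 10.18 m.
Width = 2Δx = 20.4 m.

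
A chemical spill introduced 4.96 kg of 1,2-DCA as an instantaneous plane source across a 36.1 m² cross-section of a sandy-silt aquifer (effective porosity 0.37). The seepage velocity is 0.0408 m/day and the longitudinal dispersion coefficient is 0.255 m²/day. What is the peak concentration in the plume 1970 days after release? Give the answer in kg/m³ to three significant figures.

The peak of an instantaneous 1D plume sits at x = vt; there the Gaussian factor is 1 and C_max = M/(n_e·A·√(4πDt)), where n_e·A is the pore area the mass is dissolved in.
√(4πDt) = √(4π × 0.255 × 1970) = 79.45 m, so C_max = 4.96/(0.37 × 36.1 × 79.45) = 0.00467 kg/m³.

0.00467 kg/m³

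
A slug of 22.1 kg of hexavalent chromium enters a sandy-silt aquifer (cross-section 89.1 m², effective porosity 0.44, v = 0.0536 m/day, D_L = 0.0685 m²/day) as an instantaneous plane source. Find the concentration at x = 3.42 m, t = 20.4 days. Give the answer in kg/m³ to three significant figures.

0.0511 kg/m³

For an instantaneous plane source, C(x,t) = M/(n_e·A·√(4πDt)) · exp(−(x−vt)²/(4Dt)), with n_e·A the pore (flow) area.
Plume center vt = 0.0536 × 20.4 = 1.09344 m, so the well at 3.42 m is 2.32656 m downgradient of the peak.
√(4πDt) = 4.190 m, giving peak height M/(n_e·A·√(4πDt)) = 22.1/(0.44 × 89.1 × 4.190) = 0.1345 kg/m³.
(x−vt)²/(4Dt) = (2.32656)²/(4 × 0.0685 × 20.4) = 0.9684; exp(−0.9684) = 0.3797.
C = 0.1345 × 0.3797 = 0.0511 kg/m³.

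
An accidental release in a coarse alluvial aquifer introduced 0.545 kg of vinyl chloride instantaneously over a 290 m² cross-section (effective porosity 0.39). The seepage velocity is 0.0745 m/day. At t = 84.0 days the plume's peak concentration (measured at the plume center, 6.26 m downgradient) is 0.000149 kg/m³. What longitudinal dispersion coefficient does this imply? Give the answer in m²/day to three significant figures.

At the plume center C_max = M/(n_e·A·√(4πDt)), so D = M²/(4πt·(n_e·A·C_max)²).
n_e·A·C_max = 0.39 × 290 × 0.000149 = 0.01685 kg/m.
D = 0.545²/(4π × 84.0 × 0.01685²) = 0.991 m²/day.

0.991 m²/day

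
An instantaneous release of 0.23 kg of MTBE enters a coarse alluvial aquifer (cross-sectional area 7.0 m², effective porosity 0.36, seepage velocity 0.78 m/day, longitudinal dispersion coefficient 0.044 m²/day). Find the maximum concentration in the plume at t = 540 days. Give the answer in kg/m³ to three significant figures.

0.00528 kg/m³

The peak of an instantaneous 1D plume sits at x = vt; there the Gaussian factor is 1 and C_max = M/(n_e·A·√(4πDt)), where n_e·A is the pore area the mass is dissolved in.
√(4πDt) = √(4π × 0.044 × 540) = 17.28 m, so C_max = 0.23/(0.36 × 7.0 × 17.28) = 0.00528 kg/m³.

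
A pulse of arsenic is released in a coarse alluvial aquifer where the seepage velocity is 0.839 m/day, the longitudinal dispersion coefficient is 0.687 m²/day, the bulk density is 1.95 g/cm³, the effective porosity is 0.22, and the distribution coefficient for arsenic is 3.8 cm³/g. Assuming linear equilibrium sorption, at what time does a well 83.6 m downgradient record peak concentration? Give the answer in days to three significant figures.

Retardation factor R = 1 + ρ_b·K_d/n = 1 + 1.95 × 3.8/0.22 = 34.68.
Sorption retards both mechanisms: v_R = v/R = 0.02419 m/day, D_R = D/R = 0.01981 m²/day.
Peak time from v_R²t² + 2D_R t − x² = 0: t = (√(D_R² + v_R²x²) − D_R)/v_R².
√(D_R² + v_R²x²) = √(0.01981² + 0.02419² × 83.6²) = 2.022; v_R² = 0.0005852.
t = (2.022 − 0.01981)/0.0005852 = 3420 days.

3420 days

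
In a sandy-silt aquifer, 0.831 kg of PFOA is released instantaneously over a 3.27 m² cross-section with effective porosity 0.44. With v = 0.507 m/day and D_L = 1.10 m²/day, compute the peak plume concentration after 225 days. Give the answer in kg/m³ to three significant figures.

0.0104 kg/m³

The peak of an instantaneous 1D plume sits at x = vt; there the Gaussian factor is 1 and C_max = M/(n_e·A·√(4πDt)), where n_e·A is the pore area the mass is dissolved in.
√(4πDt) = √(4π × 1.10 × 225) = 55.77 m, so C_max = 0.831/(0.44 × 3.27 × 55.77) = 0.0104 kg/m³.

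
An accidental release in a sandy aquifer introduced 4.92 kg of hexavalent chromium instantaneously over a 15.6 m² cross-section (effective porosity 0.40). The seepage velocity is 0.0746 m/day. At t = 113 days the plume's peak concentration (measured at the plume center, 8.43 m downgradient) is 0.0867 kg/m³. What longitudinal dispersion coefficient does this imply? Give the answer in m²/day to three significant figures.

At the plume center C_max = M/(n_e·A·√(4πDt)), so D = M²/(4πt·(n_e·A·C_max)²).
n_e·A·C_max = 0.40 × 15.6 × 0.0867 = 0.5410 kg/m.
D = 4.92²/(4π × 113 × 0.5410²) = 0.0582 m²/day.

0.0582 m²/day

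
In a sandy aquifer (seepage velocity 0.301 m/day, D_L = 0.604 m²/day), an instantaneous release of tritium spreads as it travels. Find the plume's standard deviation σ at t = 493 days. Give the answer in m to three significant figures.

24.4 m

Dispersive spreading gives a Gaussian with σ² = 2Dt; advection only shifts the center.
σ = √(2 × 0.604 × 493) = 24.4 m.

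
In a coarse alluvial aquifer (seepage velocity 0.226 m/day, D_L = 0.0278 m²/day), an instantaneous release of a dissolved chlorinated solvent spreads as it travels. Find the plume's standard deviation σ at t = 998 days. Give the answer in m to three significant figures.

Dispersive spreading gives a Gaussian with σ² = 2Dt; advection only shifts the center.
σ = √(2 × 0.0278 × 998) = 7.45 m.

7.45 m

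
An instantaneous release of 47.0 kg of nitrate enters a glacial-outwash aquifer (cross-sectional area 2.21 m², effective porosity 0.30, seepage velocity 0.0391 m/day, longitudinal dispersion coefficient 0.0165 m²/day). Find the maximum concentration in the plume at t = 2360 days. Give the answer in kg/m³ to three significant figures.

The peak of an instantaneous 1D plume sits at x = vt; there the Gaussian factor is 1 and C_max = M/(n_e·A·√(4πDt)), where n_e·A is the pore area the mass is dissolved in.
√(4πDt) = √(4π × 0.0165 × 2360) = 22.12 m, so C_max = 47.0/(0.30 × 2.21 × 22.12) = 3.20 kg/m³.

3.20 kg/m³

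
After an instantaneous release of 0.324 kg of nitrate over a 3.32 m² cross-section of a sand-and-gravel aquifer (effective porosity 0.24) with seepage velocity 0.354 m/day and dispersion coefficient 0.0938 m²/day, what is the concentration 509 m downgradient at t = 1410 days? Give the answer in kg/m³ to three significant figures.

0.00830 kg/m³

For an instantaneous plane source, C(x,t) = M/(n_e·A·√(4πDt)) · exp(−(x−vt)²/(4Dt)), with n_e·A the pore (flow) area.
Plume center vt = 0.354 × 1410 = 499.14 m, so the well at 509 m is 9.86 m downgradient of the peak.
√(4πDt) = 40.77 m, giving peak height M/(n_e·A·√(4πDt)) = 0.324/(0.24 × 3.32 × 40.77) = 0.009974 kg/m³.
(x−vt)²/(4Dt) = (9.86)²/(4 × 0.0938 × 1410) = 0.1838; exp(−0.1838) = 0.8321.
C = 0.009974 × 0.8321 = 0.00830 kg/m³.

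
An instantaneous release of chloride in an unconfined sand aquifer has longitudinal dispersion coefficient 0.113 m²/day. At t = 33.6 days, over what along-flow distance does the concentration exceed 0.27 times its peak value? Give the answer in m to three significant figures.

8.92 m

The plume is Gaussian with σ = √(2Dt) = √(2 × 0.113 × 33.6) = 2.756 m.
C/C_peak = exp(−Δx²/(2σ²)) = 0.27 ⇒ Δx = σ·√(−2 ln 0.27) = 2.756 × 1.618 = 4.459 m.
Width = 2Δx = 8.92 m.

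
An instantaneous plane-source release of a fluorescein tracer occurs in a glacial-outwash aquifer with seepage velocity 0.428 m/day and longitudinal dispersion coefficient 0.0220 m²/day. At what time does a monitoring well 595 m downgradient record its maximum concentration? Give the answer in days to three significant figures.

For the 1D instantaneous-source solution, setting ∂C/∂t = 0 at fixed x gives v²t² + 2Dt − x² = 0, so t = (√(D² + v²x²) − D)/v².
√(D² + v²x²) = √(0.0220² + 0.428² × 595²) = 254.7; v² = 0.183184.
t = (254.7 − 0.0220)/0.183184 = 1390 days (vs. the pure-advection estimate x/v = 1390 d).

1390 days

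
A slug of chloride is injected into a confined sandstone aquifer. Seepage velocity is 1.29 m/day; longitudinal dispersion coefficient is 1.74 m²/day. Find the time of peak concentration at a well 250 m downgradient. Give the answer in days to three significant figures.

193 days

For the 1D instantaneous-source solution, setting ∂C/∂t = 0 at fixed x gives v²t² + 2Dt − x² = 0, so t = (√(D² + v²x²) − D)/v².
√(D² + v²x²) = √(1.74² + 1.29² × 250²) = 322.5; v² = 1.6641.
t = (322.5 − 1.74)/1.6641 = 193 days (vs. the pure-advection estimate x/v = 194 d).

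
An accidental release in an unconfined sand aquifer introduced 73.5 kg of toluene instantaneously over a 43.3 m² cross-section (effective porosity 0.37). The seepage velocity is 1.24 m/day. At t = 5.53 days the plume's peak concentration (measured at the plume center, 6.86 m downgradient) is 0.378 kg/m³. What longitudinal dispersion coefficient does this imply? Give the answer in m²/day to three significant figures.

At the plume center C_max = M/(n_e·A·√(4πDt)), so D = M²/(4πt·(n_e·A·C_max)²).
n_e·A·C_max = 0.37 × 43.3 × 0.378 = 6.056 kg/m.
D = 73.5²/(4π × 5.53 × 6.056²) = 2.12 m²/day.

2.12 m²/day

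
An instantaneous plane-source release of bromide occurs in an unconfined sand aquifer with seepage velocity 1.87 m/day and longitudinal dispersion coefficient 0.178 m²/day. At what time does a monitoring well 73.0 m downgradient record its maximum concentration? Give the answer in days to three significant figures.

For the 1D instantaneous-source solution, setting ∂C/∂t = 0 at fixed x gives v²t² + 2Dt − x² = 0, so t = (√(D² + v²x²) − D)/v².
√(D² + v²x²) = √(0.178² + 1.87² × 73.0²) = 136.5; v² = 3.4969.
t = (136.5 − 0.178)/3.4969 = 39.0 days (vs. the pure-advection estimate x/v = 39.0 d).

39.0 days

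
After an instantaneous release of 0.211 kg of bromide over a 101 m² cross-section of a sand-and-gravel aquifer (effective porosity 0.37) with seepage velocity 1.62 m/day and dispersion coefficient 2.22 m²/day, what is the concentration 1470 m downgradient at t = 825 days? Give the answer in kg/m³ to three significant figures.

3.27e-06 kg/m³

For an instantaneous plane source, C(x,t) = M/(n_e·A·√(4πDt)) · exp(−(x−vt)²/(4Dt)), with n_e·A the pore (flow) area.
Plume center vt = 1.62 × 825 = 1336.5 m, so the well at 1470 m is 133.5 m downgradient of the peak.
√(4πDt) = 151.7 m, giving peak height M/(n_e·A·√(4πDt)) = 0.211/(0.37 × 101 × 151.7) = 3.722e-05 kg/m³.
(x−vt)²/(4Dt) = (133.5)²/(4 × 2.22 × 825) = 2.433; exp(−2.433) = 0.08777.
C = 3.722e-05 × 0.08777 = 3.27e-06 kg/m³.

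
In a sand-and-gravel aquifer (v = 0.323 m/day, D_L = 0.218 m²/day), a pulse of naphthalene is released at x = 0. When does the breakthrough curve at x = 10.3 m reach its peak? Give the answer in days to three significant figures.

For the 1D instantaneous-source solution, setting ∂C/∂t = 0 at fixed x gives v²t² + 2Dt − x² = 0, so t = (√(D² + v²x²) − D)/v².
√(D² + v²x²) = √(0.218² + 0.323² × 10.3²) = 3.334; v² = 0.104329.
t = (3.334 − 0.218)/0.104329 = 29.9 days (vs. the pure-advection estimate x/v = 31.9 d).

29.9 days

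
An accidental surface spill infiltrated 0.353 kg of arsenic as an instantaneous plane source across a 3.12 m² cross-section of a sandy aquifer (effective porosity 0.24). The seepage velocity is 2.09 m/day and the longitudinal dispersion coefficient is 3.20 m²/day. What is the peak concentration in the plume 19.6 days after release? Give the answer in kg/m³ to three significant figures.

0.0168 kg/m³

The peak of an instantaneous 1D plume sits at x = vt; there the Gaussian factor is 1 and C_max = M/(n_e·A·√(4πDt)), where n_e·A is the pore area the mass is dissolved in.
√(4πDt) = √(4π × 3.20 × 19.6) = 28.07 m, so C_max = 0.353/(0.24 × 3.12 × 28.07) = 0.0168 kg/m³.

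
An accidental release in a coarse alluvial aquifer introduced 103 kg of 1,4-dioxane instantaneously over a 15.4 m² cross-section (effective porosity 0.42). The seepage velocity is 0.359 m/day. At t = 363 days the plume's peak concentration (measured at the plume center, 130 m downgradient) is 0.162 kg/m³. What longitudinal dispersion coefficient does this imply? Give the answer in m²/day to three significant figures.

At the plume center C_max = M/(n_e·A·√(4πDt)), so D = M²/(4πt·(n_e·A·C_max)²).
n_e·A·C_max = 0.42 × 15.4 × 0.162 = 1.048 kg/m.
D = 103²/(4π × 363 × 1.048²) = 2.12 m²/day.

2.12 m²/day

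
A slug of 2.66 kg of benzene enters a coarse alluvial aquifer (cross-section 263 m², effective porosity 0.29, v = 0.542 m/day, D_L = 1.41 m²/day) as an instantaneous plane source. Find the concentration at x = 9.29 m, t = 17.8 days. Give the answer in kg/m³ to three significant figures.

For an instantaneous plane source, C(x,t) = M/(n_e·A·√(4πDt)) · exp(−(x−vt)²/(4Dt)), with n_e·A the pore (flow) area.
Plume center vt = 0.542 × 17.8 = 9.6476 m, so the well at 9.29 m is 0.3576 m upgradient of the peak.
√(4πDt) = 17.76 m, giving peak height M/(n_e·A·√(4πDt)) = 2.66/(0.29 × 263 × 17.76) = 0.001964 kg/m³.
(x−vt)²/(4Dt) = (-0.3576)²/(4 × 1.41 × 17.8) = 0.001274; exp(−0.001274) = 0.9987.
C = 0.001964 × 0.9987 = 0.00196 kg/m³.

0.00196 kg/m³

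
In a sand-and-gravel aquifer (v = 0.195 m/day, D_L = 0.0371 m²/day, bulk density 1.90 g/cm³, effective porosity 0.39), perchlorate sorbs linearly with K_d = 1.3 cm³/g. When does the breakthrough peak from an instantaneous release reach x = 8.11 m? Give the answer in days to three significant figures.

298 days

Retardation factor R = 1 + ρ_b·K_d/n = 1 + 1.90 × 1.3/0.39 = 7.333.
Sorption retards both mechanisms: v_R = v/R = 0.02659 m/day, D_R = D/R = 0.005059 m²/day.
Peak time from v_R²t² + 2D_R t − x² = 0: t = (√(D_R² + v_R²x²) − D_R)/v_R².
√(D_R² + v_R²x²) = √(0.005059² + 0.02659² × 8.11²) = 0.2157; v_R² = 0.0007070.
t = (0.2157 − 0.005059)/0.0007070 = 298 days.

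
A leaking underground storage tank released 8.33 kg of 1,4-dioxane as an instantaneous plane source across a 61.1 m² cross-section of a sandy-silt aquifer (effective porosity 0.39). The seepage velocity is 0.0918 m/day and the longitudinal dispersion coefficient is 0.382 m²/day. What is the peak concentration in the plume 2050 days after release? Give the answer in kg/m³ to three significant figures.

The peak of an instantaneous 1D plume sits at x = vt; there the Gaussian factor is 1 and C_max = M/(n_e·A·√(4πDt)), where n_e·A is the pore area the mass is dissolved in.
√(4πDt) = √(4π × 0.382 × 2050) = 99.20 m, so C_max = 8.33/(0.39 × 61.1 × 99.20) = 0.00352 kg/m³.

0.00352 kg/m³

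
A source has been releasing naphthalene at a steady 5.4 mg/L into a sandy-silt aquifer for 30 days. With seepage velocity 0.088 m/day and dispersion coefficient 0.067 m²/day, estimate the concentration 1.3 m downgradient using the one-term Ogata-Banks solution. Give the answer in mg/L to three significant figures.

For a continuous step input, C/C₀ ≈ ½·erfc((x−vt)/(2√(Dt))).
vt = 0.088 × 30 = 2.64 m and 2√(Dt) = 2√(0.067 × 30) = 2.835 m.
Argument (x−vt)/(2√(Dt)) = (1.3 − 2.64)/2.835 = -0.4727; ½·erfc(-0.4727) = 0.7481.
C = 5.4 × 0.7481 = 4.04 mg/L.

4.04 mg/L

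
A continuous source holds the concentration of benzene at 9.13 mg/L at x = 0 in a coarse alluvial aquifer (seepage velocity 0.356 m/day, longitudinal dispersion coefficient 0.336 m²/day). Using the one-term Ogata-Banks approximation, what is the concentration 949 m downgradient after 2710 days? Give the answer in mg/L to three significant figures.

5.88 mg/L

For a continuous step input, C/C₀ ≈ ½·erfc((x−vt)/(2√(Dt))).
vt = 0.356 × 2710 = 964.76 m and 2√(Dt) = 2√(0.336 × 2710) = 60.35 m.
Argument (x−vt)/(2√(Dt)) = (949 − 964.76)/60.35 = -0.2611; ½·erfc(-0.2611) = 0.6440.
C = 9.13 × 0.6440 = 5.88 mg/L.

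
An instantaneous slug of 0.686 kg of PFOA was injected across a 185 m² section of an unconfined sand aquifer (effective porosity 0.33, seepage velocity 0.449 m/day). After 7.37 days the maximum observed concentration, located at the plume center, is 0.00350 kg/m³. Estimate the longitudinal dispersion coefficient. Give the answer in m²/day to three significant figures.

0.111 m²/day

At the plume center C_max = M/(n_e·A·√(4πDt)), so D = M²/(4πt·(n_e·A·C_max)²).
n_e·A·C_max = 0.33 × 185 × 0.00350 = 0.2137 kg/m.
D = 0.686²/(4π × 7.37 × 0.2137²) = 0.111 m²/day.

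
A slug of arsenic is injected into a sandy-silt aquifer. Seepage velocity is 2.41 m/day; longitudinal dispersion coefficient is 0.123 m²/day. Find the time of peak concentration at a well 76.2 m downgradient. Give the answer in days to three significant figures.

For the 1D instantaneous-source solution, setting ∂C/∂t = 0 at fixed x gives v²t² + 2Dt − x² = 0, so t = (√(D² + v²x²) − D)/v².
√(D² + v²x²) = √(0.123² + 2.41² × 76.2²) = 183.6; v² = 5.8081.
t = (183.6 − 0.123)/5.8081 = 31.6 days (vs. the pure-advection estimate x/v = 31.6 d).

31.6 days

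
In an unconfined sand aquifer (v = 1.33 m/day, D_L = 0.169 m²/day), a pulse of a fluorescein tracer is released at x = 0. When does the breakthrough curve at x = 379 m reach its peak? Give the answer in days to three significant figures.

285 days

For the 1D instantaneous-source solution, setting ∂C/∂t = 0 at fixed x gives v²t² + 2Dt − x² = 0, so t = (√(D² + v²x²) − D)/v².
√(D² + v²x²) = √(0.169² + 1.33² × 379²) = 504.1; v² = 1.7689.
t = (504.1 − 0.169)/1.7689 = 285 days (vs. the pure-advection estimate x/v = 285 d).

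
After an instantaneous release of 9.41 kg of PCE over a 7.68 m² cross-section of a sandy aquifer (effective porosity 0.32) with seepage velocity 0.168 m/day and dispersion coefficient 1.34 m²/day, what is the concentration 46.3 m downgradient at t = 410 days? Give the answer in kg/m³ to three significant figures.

For an instantaneous plane source, C(x,t) = M/(n_e·A·√(4πDt)) · exp(−(x−vt)²/(4Dt)), with n_e·A the pore (flow) area.
Plume center vt = 0.168 × 410 = 68.88 m, so the well at 46.3 m is 22.58 m upgradient of the peak.
√(4πDt) = 83.09 m, giving peak height M/(n_e·A·√(4πDt)) = 9.41/(0.32 × 7.68 × 83.09) = 0.04608 kg/m³.
(x−vt)²/(4Dt) = (-22.58)²/(4 × 1.34 × 410) = 0.2320; exp(−0.2320) = 0.7929.
C = 0.04608 × 0.7929 = 0.0365 kg/m³.

0.0365 kg/m³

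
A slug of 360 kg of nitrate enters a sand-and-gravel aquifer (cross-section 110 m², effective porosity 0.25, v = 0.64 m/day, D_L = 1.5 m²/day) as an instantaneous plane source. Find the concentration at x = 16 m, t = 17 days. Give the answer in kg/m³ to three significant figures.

0.566 kg/m³

For an instantaneous plane source, C(x,t) = M/(n_e·A·√(4πDt)) · exp(−(x−vt)²/(4Dt)), with n_e·A the pore (flow) area.
Plume center vt = 0.64 × 17 = 10.88 m, so the well at 16 m is 5.12 m downgradient of the peak.
√(4πDt) = 17.90 m, giving peak height M/(n_e·A·√(4πDt)) = 360/(0.25 × 110 × 17.90) = 0.7313 kg/m³.
(x−vt)²/(4Dt) = (5.12)²/(4 × 1.5 × 17) = 0.2570; exp(−0.2570) = 0.7734.
C = 0.7313 × 0.7734 = 0.566 kg/m³.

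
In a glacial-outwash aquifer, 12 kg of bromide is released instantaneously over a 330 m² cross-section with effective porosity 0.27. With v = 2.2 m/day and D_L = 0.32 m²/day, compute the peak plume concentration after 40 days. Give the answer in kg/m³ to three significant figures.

The peak of an instantaneous 1D plume sits at x = vt; there the Gaussian factor is 1 and C_max = M/(n_e·A·√(4πDt)), where n_e·A is the pore area the mass is dissolved in.
√(4πDt) = √(4π × 0.32 × 40) = 12.68 m, so C_max = 12/(0.27 × 330 × 12.68) = 0.0106 kg/m³.

0.0106 kg/m³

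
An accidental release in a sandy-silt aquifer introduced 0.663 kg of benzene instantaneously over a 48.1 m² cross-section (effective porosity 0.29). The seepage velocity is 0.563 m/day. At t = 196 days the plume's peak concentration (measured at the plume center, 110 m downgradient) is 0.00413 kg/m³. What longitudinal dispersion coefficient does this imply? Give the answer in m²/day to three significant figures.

0.0538 m²/day

At the plume center C_max = M/(n_e·A·√(4πDt)), so D = M²/(4πt·(n_e·A·C_max)²).
n_e·A·C_max = 0.29 × 48.1 × 0.00413 = 0.05761 kg/m.
D = 0.663²/(4π × 196 × 0.05761²) = 0.0538 m²/day.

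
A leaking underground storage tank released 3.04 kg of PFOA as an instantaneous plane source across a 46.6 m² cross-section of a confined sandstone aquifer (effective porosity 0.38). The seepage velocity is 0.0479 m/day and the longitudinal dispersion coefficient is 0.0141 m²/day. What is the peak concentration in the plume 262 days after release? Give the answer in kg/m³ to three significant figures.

0.0252 kg/m³

The peak of an instantaneous 1D plume sits at x = vt; there the Gaussian factor is 1 and C_max = M/(n_e·A·√(4πDt)), where n_e·A is the pore area the mass is dissolved in.
√(4πDt) = √(4π × 0.0141 × 262) = 6.813 m, so C_max = 3.04/(0.38 × 46.6 × 6.813) = 0.0252 kg/m³.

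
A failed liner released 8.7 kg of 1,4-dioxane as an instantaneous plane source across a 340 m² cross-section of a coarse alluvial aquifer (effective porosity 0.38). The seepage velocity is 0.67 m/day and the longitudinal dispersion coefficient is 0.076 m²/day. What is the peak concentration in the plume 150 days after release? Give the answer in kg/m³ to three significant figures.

The peak of an instantaneous 1D plume sits at x = vt; there the Gaussian factor is 1 and C_max = M/(n_e·A·√(4πDt)), where n_e·A is the pore area the mass is dissolved in.
√(4πDt) = √(4π × 0.076 × 150) = 11.97 m, so C_max = 8.7/(0.38 × 340 × 11.97) = 0.00563 kg/m³.

0.00563 kg/m³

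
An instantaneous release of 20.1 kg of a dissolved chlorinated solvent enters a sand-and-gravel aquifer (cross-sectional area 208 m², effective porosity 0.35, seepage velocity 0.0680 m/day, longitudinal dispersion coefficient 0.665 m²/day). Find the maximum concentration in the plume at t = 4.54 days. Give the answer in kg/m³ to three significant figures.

0.0448 kg/m³

The peak of an instantaneous 1D plume sits at x = vt; there the Gaussian factor is 1 and C_max = M/(n_e·A·√(4πDt)), where n_e·A is the pore area the mass is dissolved in.
√(4πDt) = √(4π × 0.665 × 4.54) = 6.159 m, so C_max = 20.1/(0.35 × 208 × 6.159) = 0.0448 kg/m³.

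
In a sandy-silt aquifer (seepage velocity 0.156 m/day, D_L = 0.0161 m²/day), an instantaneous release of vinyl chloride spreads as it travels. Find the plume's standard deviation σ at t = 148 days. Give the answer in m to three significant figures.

Dispersive spreading gives a Gaussian with σ² = 2Dt; advection only shifts the center.
σ = √(2 × 0.0161 × 148) = 2.18 m.

2.18 m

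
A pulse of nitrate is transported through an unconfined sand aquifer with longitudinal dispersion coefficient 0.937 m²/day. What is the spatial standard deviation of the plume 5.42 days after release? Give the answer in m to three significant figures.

3.19 m

Dispersive spreading gives a Gaussian with σ² = 2Dt; advection only shifts the center.
σ = √(2 × 0.937 × 5.42) = 3.19 m.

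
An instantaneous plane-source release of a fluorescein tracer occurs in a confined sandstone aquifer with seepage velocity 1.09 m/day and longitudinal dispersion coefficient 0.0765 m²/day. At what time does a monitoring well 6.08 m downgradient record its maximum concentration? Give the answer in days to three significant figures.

For the 1D instantaneous-source solution, setting ∂C/∂t = 0 at fixed x gives v²t² + 2Dt − x² = 0, so t = (√(D² + v²x²) − D)/v².
√(D² + v²x²) = √(0.0765² + 1.09² × 6.08²) = 6.628; v² = 1.1881.
t = (6.628 − 0.0765)/1.1881 = 5.51 days (vs. the pure-advection estimate x/v = 5.58 d).

5.51 days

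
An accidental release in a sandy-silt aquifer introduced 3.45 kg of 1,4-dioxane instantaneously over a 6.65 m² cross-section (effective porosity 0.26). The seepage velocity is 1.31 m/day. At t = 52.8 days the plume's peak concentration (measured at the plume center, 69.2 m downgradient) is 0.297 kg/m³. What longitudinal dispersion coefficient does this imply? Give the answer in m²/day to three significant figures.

0.0680 m²/day

At the plume center C_max = M/(n_e·A·√(4πDt)), so D = M²/(4πt·(n_e·A·C_max)²).
n_e·A·C_max = 0.26 × 6.65 × 0.297 = 0.5135 kg/m.
D = 3.45²/(4π × 52.8 × 0.5135²) = 0.0680 m²/day.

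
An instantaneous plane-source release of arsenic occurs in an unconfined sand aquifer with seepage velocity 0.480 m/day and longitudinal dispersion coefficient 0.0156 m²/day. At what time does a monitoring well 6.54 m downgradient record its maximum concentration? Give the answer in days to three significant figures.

13.6 days

For the 1D instantaneous-source solution, setting ∂C/∂t = 0 at fixed x gives v²t² + 2Dt − x² = 0, so t = (√(D² + v²x²) − D)/v².
√(D² + v²x²) = √(0.0156² + 0.480² × 6.54²) = 3.139; v² = 0.2304.
t = (3.139 − 0.0156)/0.2304 = 13.6 days (vs. the pure-advection estimate x/v = 13.6 d).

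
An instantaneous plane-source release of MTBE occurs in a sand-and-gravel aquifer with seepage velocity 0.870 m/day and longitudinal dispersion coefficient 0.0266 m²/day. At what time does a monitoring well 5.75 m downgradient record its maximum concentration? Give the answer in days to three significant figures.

For the 1D instantaneous-source solution, setting ∂C/∂t = 0 at fixed x gives v²t² + 2Dt − x² = 0, so t = (√(D² + v²x²) − D)/v².
√(D² + v²x²) = √(0.0266² + 0.870² × 5.75²) = 5.003; v² = 0.7569.
t = (5.003 − 0.0266)/0.7569 = 6.57 days (vs. the pure-advection estimate x/v = 6.61 d).

6.57 days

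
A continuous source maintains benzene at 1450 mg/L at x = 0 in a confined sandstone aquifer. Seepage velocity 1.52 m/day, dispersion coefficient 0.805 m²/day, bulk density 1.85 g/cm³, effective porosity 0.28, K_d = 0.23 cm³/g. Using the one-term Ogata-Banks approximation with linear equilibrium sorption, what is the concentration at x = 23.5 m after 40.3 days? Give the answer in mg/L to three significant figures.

817 mg/L

Retardation factor R = 1 + ρ_b·K_d/n = 1 + 1.85 × 0.23/0.28 = 2.520.
Sorption retards both mechanisms: v_R = v/R = 0.6032 m/day, D_R = D/R = 0.3194 m²/day.
v_R·t = 0.6032 × 40.3 = 24.30896 m; 2√(D_R t) = 7.175 m; argument = (23.5 − 24.30896)/7.175 = -0.1127.
C = C₀ × ½·erfc(-0.1127) = 1450 × 0.5633 = 817 mg/L.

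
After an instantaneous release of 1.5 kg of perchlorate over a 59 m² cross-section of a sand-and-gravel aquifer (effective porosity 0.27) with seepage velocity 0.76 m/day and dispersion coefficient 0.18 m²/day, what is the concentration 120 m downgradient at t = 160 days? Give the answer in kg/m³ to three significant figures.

For an instantaneous plane source, C(x,t) = M/(n_e·A·√(4πDt)) · exp(−(x−vt)²/(4Dt)), with n_e·A the pore (flow) area.
Plume center vt = 0.76 × 160 = 121.6 m, so the well at 120 m is 1.6 m upgradient of the peak.
√(4πDt) = 19.02 m, giving peak height M/(n_e·A·√(4πDt)) = 1.5/(0.27 × 59 × 19.02) = 0.004951 kg/m³.
(x−vt)²/(4Dt) = (-1.6)²/(4 × 0.18 × 160) = 0.02222; exp(−0.02222) = 0.9780.
C = 0.004951 × 0.9780 = 0.00484 kg/m³.

0.00484 kg/m³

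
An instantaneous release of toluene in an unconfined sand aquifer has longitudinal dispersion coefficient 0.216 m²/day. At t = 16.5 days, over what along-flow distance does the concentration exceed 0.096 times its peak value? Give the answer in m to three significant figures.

The plume is Gaussian with σ = √(2Dt) = √(2 × 0.216 × 16.5) = 2.670 m.
C/C_peak = exp(−Δx²/(2σ²)) = 0.096 ⇒ Δx = σ·√(−2 ln 0.096) = 2.670 × 2.165 = 5.781 m.
Width = 2Δx = 11.6 m.

11.6 m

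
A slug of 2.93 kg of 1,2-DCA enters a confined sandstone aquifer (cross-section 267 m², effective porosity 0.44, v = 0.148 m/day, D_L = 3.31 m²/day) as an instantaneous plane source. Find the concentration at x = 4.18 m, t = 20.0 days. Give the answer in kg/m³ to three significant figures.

0.000860 kg/m³

For an instantaneous plane source, C(x,t) = M/(n_e·A·√(4πDt)) · exp(−(x−vt)²/(4Dt)), with n_e·A the pore (flow) area.
Plume center vt = 0.148 × 20.0 = 2.96 m, so the well at 4.18 m is 1.22 m downgradient of the peak.
√(4πDt) = 28.84 m, giving peak height M/(n_e·A·√(4πDt)) = 2.93/(0.44 × 267 × 28.84) = 0.0008648 kg/m³.
(x−vt)²/(4Dt) = (1.22)²/(4 × 3.31 × 20.0) = 0.005621; exp(−0.005621) = 0.9944.
C = 0.0008648 × 0.9944 = 0.000860 kg/m³.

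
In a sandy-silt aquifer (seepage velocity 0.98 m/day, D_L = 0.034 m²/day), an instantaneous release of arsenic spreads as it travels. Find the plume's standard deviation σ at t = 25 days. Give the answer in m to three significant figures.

Dispersive spreading gives a Gaussian with σ² = 2Dt; advection only shifts the center.
σ = √(2 × 0.034 × 25) = 1.30 m.

1.30 m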